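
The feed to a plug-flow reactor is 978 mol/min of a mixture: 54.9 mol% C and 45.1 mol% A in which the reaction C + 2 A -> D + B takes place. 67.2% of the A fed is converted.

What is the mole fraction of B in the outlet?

A reacted = 0.672 × 441.1 = 296.4 mol/min; ν_A = −2, so ξ = 296.4/2 = 148.2 mol/min.
Outlet amounts (n = n₀ + ν ξ):
  C: 536.9 − 1(148.2) = 388.7
  A: 441.1 − 2(148.2) = 144.7
  D: 0 + 1(148.2) = 148.2
  B: 0 + 1(148.2) = 148.2
Total out = 829.8 mol/min; y_B = 148.2 / 829.8 = 0.1786.

0.179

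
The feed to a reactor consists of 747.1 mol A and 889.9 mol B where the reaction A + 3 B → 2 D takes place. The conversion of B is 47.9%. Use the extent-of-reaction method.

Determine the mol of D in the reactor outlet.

B reacted = 0.479 × 889.9 = 426.3 mol; ν_B = −3, so ξ = 426.3/3 = 142.1 mol.
Outlet amounts (n = n₀ + ν ξ):
  A: 747.1 − 1(142.1) = 605
  B: 889.9 − 3(142.1) = 463.6
  D: 0 + 2(142.1) = 284.2

284 mol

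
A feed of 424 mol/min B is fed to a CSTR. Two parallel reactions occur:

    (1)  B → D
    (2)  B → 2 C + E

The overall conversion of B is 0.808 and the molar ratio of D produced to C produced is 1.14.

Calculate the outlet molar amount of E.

Conversion of B: B consumed = 0.808 × 424 = 342.6 mol/min = 1ξ₁ + 1ξ₂.
Selectivity: 1ξ₁ / (2ξ₂) = 1.14 → ξ₁ = 2.28 ξ₂.
Substitute: (1·2.28 + 1) ξ₂ = 342.6 → ξ₂ = 104.4 mol/min, ξ₁ = 238.1 mol/min.
Outlet amounts (n = n₀ + Σ ν·ξ):
  B: 424 − 1(238.1) − 1(104.4) = 81.41
  D: 0 + 1(238.1) = 238.1
  C: 0 + 2(104.4) = 208.9
  E: 0 + 1(104.4) = 104.4

104 mol/min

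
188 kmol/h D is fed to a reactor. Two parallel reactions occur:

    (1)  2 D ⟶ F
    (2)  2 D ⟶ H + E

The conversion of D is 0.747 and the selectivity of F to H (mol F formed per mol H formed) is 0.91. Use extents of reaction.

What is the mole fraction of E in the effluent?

0.238

Conversion of D: D consumed = 0.747 × 188 = 140.4 kmol/h = 2ξ₁ + 2ξ₂.
Selectivity: 1ξ₁ / (1ξ₂) = 0.91 → ξ₁ = 0.91 ξ₂.
Substitute: (2·0.91 + 2) ξ₂ = 140.4 → ξ₂ = 36.76 kmol/h, ξ₁ = 33.45 kmol/h.
Outlet amounts (n = n₀ + Σ ν·ξ):
  D: 188 − 2(33.45) − 2(36.76) = 47.56
  F: 0 + 1(33.45) = 33.45
  H: 0 + 1(36.76) = 36.76
  E: 0 + 1(36.76) = 36.76
Total out = 154.5 kmol/h; y_E = 36.76 / 154.5 = 0.2379.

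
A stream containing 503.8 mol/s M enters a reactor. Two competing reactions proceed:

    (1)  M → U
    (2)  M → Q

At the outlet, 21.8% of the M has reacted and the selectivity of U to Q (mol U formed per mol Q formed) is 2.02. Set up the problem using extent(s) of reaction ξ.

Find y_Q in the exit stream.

Conversion of M: M consumed = 0.218 × 503.8 = 109.8 mol/s = 1ξ₁ + 1ξ₂.
Selectivity: 1ξ₁ / (1ξ₂) = 2.02 → ξ₁ = 2.02 ξ₂.
Substitute: (1·2.02 + 1) ξ₂ = 109.8 → ξ₂ = 36.37 mol/s, ξ₁ = 73.46 mol/s.
Outlet amounts (n = n₀ + Σ ν·ξ):
  M: 503.8 − 1(73.46) − 1(36.37) = 394
  U: 0 + 1(73.46) = 73.46
  Q: 0 + 1(36.37) = 36.37
Total out = 503.8 mol/s; y_Q = 36.37 / 503.8 = 0.07219.

0.0722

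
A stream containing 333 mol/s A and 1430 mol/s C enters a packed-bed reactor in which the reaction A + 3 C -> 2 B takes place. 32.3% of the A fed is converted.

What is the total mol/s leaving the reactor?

A reacted = 0.323 × 333 = 107.6 mol/s; ν_A = −1, so ξ = 107.6/1 = 107.6 mol/s.
Outlet amounts (n = n₀ + ν ξ):
  A: 333 − 1(107.6) = 225.4
  C: 1430 − 3(107.6) = 1107
  B: 0 + 2(107.6) = 215.1
Total out = 225.4 + 1107 + 215.1 = 1548 mol/s.

1550 mol/s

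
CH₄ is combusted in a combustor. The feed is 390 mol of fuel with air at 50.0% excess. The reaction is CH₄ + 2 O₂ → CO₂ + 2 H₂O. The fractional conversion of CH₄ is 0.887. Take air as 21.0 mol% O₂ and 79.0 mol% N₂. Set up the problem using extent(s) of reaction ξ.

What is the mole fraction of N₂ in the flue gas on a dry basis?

0.835

Stoichiometric O₂ = 2 × 390 = 780 mol; O₂ fed = 780 × 1.500 = 1170 mol.
N₂ fed = 1170 × 79/21 = 4401 mol.
Fuel reacted = 0.887 × 390 → ξ = 345.9 mol.
Outlet (n = n₀ + ν ξ):
  CH₄: 390 − 1(345.9) = 44.07
  O₂: 1170 − 2(345.9) = 478.1
  N₂: 4401 (inert)
  CO₂: 0 + 1(345.9) = 345.9
  H₂O: 0 + 2(345.9) = 691.9
Dry total = 5270 mol; y_N₂ (dry) = 4401 / 5270 = 0.8353.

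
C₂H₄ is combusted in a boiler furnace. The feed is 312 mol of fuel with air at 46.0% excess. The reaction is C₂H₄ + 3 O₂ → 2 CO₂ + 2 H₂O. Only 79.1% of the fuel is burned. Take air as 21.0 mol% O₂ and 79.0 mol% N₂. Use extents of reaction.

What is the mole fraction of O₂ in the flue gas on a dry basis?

0.099

Stoichiometric O₂ = 3 × 312 = 936 mol; O₂ fed = 936 × 1.460 = 1367 mol.
N₂ fed = 1367 × 79/21 = 5141 mol.
Fuel reacted = 0.791 × 312 → ξ = 246.8 mol.
Outlet (n = n₀ + ν ξ):
  C₂H₄: 312 − 1(246.8) = 65.21
  O₂: 1367 − 3(246.8) = 626.2
  N₂: 5141 (inert)
  CO₂: 0 + 2(246.8) = 493.6
  H₂O: 0 + 2(246.8) = 493.6
Dry total = 6326 mol; y_O₂ (dry) = 626.2 / 6326 = 0.09899.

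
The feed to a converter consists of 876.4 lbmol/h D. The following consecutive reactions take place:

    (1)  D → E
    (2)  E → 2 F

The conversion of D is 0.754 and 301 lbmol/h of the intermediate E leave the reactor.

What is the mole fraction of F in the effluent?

Conversion of D: D consumed = 1ξ₁ = 0.754 × 876.4 → ξ₁ = 660.8 lbmol/h.
E balance: n_E = 0 + 1ξ₁ − 1ξ₂ = 301 → ξ₂ = (1·660.8 − 301)/1 = 359.8 lbmol/h.
Outlet amounts (n = n₀ + Σ ν·ξ):
  D: 876.4 − 1(660.8) = 215.6
  E: 0 + 1(660.8) − 1(359.8) = 301
  F: 0 + 2(359.8) = 719.6
Total out = 1236 lbmol/h; y_F = 719.6 / 1236 = 0.5821.

0.582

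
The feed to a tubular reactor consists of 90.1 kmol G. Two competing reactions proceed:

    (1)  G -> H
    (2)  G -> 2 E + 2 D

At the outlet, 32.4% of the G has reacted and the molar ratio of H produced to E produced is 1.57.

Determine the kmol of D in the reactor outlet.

Conversion of G: G consumed = 0.324 × 90.1 = 29.19 kmol = 1ξ₁ + 1ξ₂.
Selectivity: 1ξ₁ / (2ξ₂) = 1.57 → ξ₁ = 3.14 ξ₂.
Substitute: (1·3.14 + 1) ξ₂ = 29.19 → ξ₂ = 7.051 kmol, ξ₁ = 22.14 kmol.
Outlet amounts (n = n₀ + Σ ν·ξ):
  G: 90.1 − 1(22.14) − 1(7.051) = 60.91
  H: 0 + 1(22.14) = 22.14
  E: 0 + 2(7.051) = 14.1
  D: 0 + 2(7.051) = 14.1

14.1 kmol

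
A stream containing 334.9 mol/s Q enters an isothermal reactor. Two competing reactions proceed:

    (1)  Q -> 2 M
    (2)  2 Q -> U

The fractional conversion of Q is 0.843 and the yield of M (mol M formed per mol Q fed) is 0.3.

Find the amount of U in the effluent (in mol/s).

Yield of M: 2ξ₁ / 334.9 = 0.3 → ξ₁ = 50.23 mol/s.
Conversion of Q: 1ξ₁ + 2ξ₂ = 0.843 × 334.9 = 282.3 → ξ₂ = 116 mol/s.
Outlet amounts (n = n₀ + Σ ν·ξ):
  Q: 334.9 − 1(50.23) − 2(116) = 52.58
  M: 0 + 2(50.23) = 100.5
  U: 0 + 1(116) = 116

116 mol/s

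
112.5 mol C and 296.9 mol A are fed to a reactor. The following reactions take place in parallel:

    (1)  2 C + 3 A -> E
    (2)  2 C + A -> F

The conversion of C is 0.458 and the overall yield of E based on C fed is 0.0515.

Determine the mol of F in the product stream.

20 mol

Yield of E: 1ξ₁ / 112.5 = 0.0515 → ξ₁ = 5.794 mol.
Conversion of C: 2ξ₁ + 2ξ₂ = 0.458 × 112.5 = 51.52 → ξ₂ = 19.97 mol.
Outlet amounts (n = n₀ + Σ ν·ξ):
  C: 112.5 − 2(5.794) − 2(19.97) = 60.98
  A: 296.9 − 3(5.794) − 1(19.97) = 259.5
  E: 0 + 1(5.794) = 5.794
  F: 0 + 1(19.97) = 19.97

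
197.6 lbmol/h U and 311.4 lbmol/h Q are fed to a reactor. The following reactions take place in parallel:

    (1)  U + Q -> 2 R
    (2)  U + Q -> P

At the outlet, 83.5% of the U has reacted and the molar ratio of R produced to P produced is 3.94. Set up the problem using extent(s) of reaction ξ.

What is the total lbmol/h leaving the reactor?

453 lbmol/h

Conversion of U: U consumed = 0.835 × 197.6 = 165 lbmol/h = 1ξ₁ + 1ξ₂.
Selectivity: 2ξ₁ / (1ξ₂) = 3.94 → ξ₁ = 1.97 ξ₂.
Substitute: (1·1.97 + 1) ξ₂ = 165 → ξ₂ = 55.55 lbmol/h, ξ₁ = 109.4 lbmol/h.
Outlet amounts (n = n₀ + Σ ν·ξ):
  U: 197.6 − 1(109.4) − 1(55.55) = 32.6
  Q: 311.4 − 1(109.4) − 1(55.55) = 146.4
  R: 0 + 2(109.4) = 218.9
  P: 0 + 1(55.55) = 55.55
Total out = 32.6 + 146.4 + 218.9 + 55.55 = 453.4 lbmol/h.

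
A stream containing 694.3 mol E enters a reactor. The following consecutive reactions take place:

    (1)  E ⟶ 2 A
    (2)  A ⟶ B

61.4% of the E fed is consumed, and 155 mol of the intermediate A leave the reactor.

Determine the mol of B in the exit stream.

698 mol

Conversion of E: E consumed = 1ξ₁ = 0.614 × 694.3 → ξ₁ = 426.3 mol.
A balance: n_A = 0 + 2ξ₁ − 1ξ₂ = 155 → ξ₂ = (2·426.3 − 155)/1 = 697.6 mol.
Outlet amounts (n = n₀ + Σ ν·ξ):
  E: 694.3 − 1(426.3) = 268
  A: 0 + 2(426.3) − 1(697.6) = 155
  B: 0 + 1(697.6) = 697.6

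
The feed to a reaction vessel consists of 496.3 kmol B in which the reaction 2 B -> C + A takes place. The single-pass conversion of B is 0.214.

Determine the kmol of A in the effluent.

53.1 kmol

B reacted = 0.214 × 496.3 = 106.2 kmol; ν_B = −2, so ξ = 106.2/2 = 53.1 kmol.
Outlet amounts (n = n₀ + ν ξ):
  B: 496.3 − 2(53.1) = 390.1
  C: 0 + 1(53.1) = 53.1
  A: 0 + 1(53.1) = 53.1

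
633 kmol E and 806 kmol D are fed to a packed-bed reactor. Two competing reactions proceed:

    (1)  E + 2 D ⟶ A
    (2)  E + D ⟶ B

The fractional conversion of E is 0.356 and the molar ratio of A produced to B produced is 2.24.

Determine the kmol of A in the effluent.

156 kmol

Conversion of E: E consumed = 0.356 × 633 = 225.3 kmol = 1ξ₁ + 1ξ₂.
Selectivity: 1ξ₁ / (1ξ₂) = 2.24 → ξ₁ = 2.24 ξ₂.
Substitute: (1·2.24 + 1) ξ₂ = 225.3 → ξ₂ = 69.55 kmol, ξ₁ = 155.8 kmol.
Outlet amounts (n = n₀ + Σ ν·ξ):
  E: 633 − 1(155.8) − 1(69.55) = 407.7
  D: 806 − 2(155.8) − 1(69.55) = 424.9
  A: 0 + 1(155.8) = 155.8
  B: 0 + 1(69.55) = 69.55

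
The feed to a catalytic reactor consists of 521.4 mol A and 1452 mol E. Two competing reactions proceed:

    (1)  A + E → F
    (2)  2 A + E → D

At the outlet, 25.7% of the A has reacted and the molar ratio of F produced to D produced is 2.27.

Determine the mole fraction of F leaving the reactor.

0.0387

Conversion of A: A consumed = 0.257 × 521.4 = 134 mol = 1ξ₁ + 2ξ₂.
Selectivity: 1ξ₁ / (1ξ₂) = 2.27 → ξ₁ = 2.27 ξ₂.
Substitute: (1·2.27 + 2) ξ₂ = 134 → ξ₂ = 31.38 mol, ξ₁ = 71.24 mol.
Outlet amounts (n = n₀ + Σ ν·ξ):
  A: 521.4 − 1(71.24) − 2(31.38) = 387.4
  E: 1452 − 1(71.24) − 1(31.38) = 1349
  F: 0 + 1(71.24) = 71.24
  D: 0 + 1(31.38) = 31.38
Total out = 1839 mol; y_F = 71.24 / 1839 = 0.03873.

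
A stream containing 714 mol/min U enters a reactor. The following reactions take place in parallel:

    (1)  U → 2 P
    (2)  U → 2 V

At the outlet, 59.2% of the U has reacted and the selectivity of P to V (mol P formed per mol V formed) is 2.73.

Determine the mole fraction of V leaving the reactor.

Conversion of U: U consumed = 0.592 × 714 = 422.7 mol/min = 1ξ₁ + 1ξ₂.
Selectivity: 2ξ₁ / (2ξ₂) = 2.73 → ξ₁ = 2.73 ξ₂.
Substitute: (1·2.73 + 1) ξ₂ = 422.7 → ξ₂ = 113.3 mol/min, ξ₁ = 309.4 mol/min.
Outlet amounts (n = n₀ + Σ ν·ξ):
  U: 714 − 1(309.4) − 1(113.3) = 291.3
  P: 0 + 2(309.4) = 618.7
  V: 0 + 2(113.3) = 226.6
Total out = 1137 mol/min; y_V = 226.6 / 1137 = 0.1994.

0.199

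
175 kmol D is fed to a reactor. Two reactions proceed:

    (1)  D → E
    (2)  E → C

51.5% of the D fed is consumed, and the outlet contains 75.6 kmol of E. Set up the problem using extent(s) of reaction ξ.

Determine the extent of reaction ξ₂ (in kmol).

ξ₂ = 14.5 kmol

Conversion of D: D consumed = 1ξ₁ = 0.515 × 175 → ξ₁ = 90.12 kmol.
E balance: n_E = 0 + 1ξ₁ − 1ξ₂ = 75.6 → ξ₂ = (1·90.12 − 75.6)/1 = 14.53 kmol.
Outlet amounts (n = n₀ + Σ ν·ξ):
  D: 175 − 1(90.12) = 84.88
  E: 0 + 1(90.12) − 1(14.53) = 75.6
  C: 0 + 1(14.53) = 14.53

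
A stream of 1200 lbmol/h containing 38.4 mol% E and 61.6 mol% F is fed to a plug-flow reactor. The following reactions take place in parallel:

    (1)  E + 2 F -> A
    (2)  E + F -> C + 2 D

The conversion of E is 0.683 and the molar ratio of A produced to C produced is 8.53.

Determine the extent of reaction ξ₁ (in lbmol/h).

ξ₁ = 282 lbmol/h

Conversion of E: E consumed = 0.683 × 460.8 = 314.7 lbmol/h = 1ξ₁ + 1ξ₂.
Selectivity: 1ξ₁ / (1ξ₂) = 8.53 → ξ₁ = 8.53 ξ₂.
Substitute: (1·8.53 + 1) ξ₂ = 314.7 → ξ₂ = 33.02 lbmol/h, ξ₁ = 281.7 lbmol/h.
Outlet amounts (n = n₀ + Σ ν·ξ):
  E: 460.8 − 1(281.7) − 1(33.02) = 146.1
  F: 739.2 − 2(281.7) − 1(33.02) = 142.8
  A: 0 + 1(281.7) = 281.7
  C: 0 + 1(33.02) = 33.02
  D: 0 + 2(33.02) = 66.05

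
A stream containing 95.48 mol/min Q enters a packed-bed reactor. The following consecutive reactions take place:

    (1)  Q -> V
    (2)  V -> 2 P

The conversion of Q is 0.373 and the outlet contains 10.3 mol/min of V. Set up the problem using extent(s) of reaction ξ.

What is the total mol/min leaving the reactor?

Conversion of Q: Q consumed = 1ξ₁ = 0.373 × 95.48 → ξ₁ = 35.61 mol/min.
V balance: n_V = 0 + 1ξ₁ − 1ξ₂ = 10.3 → ξ₂ = (1·35.61 − 10.3)/1 = 25.31 mol/min.
Outlet amounts (n = n₀ + Σ ν·ξ):
  Q: 95.48 − 1(35.61) = 59.87
  V: 0 + 1(35.61) − 1(25.31) = 10.3
  P: 0 + 2(25.31) = 50.63
Total out = 59.87 + 10.3 + 50.63 = 120.8 mol/min.

121 mol/min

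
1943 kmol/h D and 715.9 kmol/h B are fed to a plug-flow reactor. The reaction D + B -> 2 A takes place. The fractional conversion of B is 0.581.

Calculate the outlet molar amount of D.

1530 kmol/h

B reacted = 0.581 × 715.9 = 415.9 kmol/h; ν_B = −1, so ξ = 415.9/1 = 415.9 kmol/h.
Outlet amounts (n = n₀ + ν ξ):
  D: 1943 − 1(415.9) = 1527
  B: 715.9 − 1(415.9) = 300
  A: 0 + 2(415.9) = 831.9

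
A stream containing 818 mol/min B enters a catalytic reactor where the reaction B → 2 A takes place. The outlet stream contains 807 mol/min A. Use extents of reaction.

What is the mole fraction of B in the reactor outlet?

0.339

For A: n = n₀ + 2ξ → 807 = 0 + 2ξ, giving ξ = 403.5 mol/min.
Outlet amounts (n = n₀ + ν ξ):
  B: 818 − 1(403.5) = 414.5
  A: 0 + 2(403.5) = 807
Total out = 1222 mol/min; y_B = 414.5 / 1222 = 0.3393.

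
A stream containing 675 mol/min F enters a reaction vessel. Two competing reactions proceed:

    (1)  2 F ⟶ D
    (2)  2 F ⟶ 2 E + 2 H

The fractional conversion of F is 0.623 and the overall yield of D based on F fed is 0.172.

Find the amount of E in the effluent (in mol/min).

188 mol/min

Yield of D: 1ξ₁ / 675 = 0.172 → ξ₁ = 116.1 mol/min.
Conversion of F: 2ξ₁ + 2ξ₂ = 0.623 × 675 = 420.5 → ξ₂ = 94.16 mol/min.
Outlet amounts (n = n₀ + Σ ν·ξ):
  F: 675 − 2(116.1) − 2(94.16) = 254.5
  D: 0 + 1(116.1) = 116.1
  E: 0 + 2(94.16) = 188.3
  H: 0 + 2(94.16) = 188.3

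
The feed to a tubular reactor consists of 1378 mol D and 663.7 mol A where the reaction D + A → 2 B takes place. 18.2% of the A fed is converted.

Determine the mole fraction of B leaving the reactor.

0.118

A reacted = 0.182 × 663.7 = 120.8 mol; ν_A = −1, so ξ = 120.8/1 = 120.8 mol.
Outlet amounts (n = n₀ + ν ξ):
  D: 1378 − 1(120.8) = 1257
  A: 663.7 − 1(120.8) = 542.9
  B: 0 + 2(120.8) = 241.6
Total out = 2042 mol; y_B = 241.6 / 2042 = 0.1183.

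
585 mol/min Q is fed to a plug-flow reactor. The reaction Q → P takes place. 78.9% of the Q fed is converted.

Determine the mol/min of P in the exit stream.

462 mol/min

Q reacted = 0.789 × 585 = 461.6 mol/min; ν_Q = −1, so ξ = 461.6/1 = 461.6 mol/min.
Outlet amounts (n = n₀ + ν ξ):
  Q: 585 − 1(461.6) = 123.4
  P: 0 + 1(461.6) = 461.6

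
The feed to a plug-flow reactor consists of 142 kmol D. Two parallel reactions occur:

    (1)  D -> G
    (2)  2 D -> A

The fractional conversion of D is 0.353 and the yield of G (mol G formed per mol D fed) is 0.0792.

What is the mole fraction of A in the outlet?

0.159

Yield of G: 1ξ₁ / 142 = 0.0792 → ξ₁ = 11.25 kmol.
Conversion of D: 1ξ₁ + 2ξ₂ = 0.353 × 142 = 50.13 → ξ₂ = 19.44 kmol.
Outlet amounts (n = n₀ + Σ ν·ξ):
  D: 142 − 1(11.25) − 2(19.44) = 91.87
  G: 0 + 1(11.25) = 11.25
  A: 0 + 1(19.44) = 19.44
Total out = 122.6 kmol; y_A = 19.44 / 122.6 = 0.1586.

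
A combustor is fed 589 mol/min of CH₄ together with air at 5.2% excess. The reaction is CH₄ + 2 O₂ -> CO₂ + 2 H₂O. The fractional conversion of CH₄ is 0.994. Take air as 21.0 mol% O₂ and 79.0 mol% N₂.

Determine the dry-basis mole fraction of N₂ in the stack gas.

Stoichiometric O₂ = 2 × 589 = 1178 mol/min; O₂ fed = 1178 × 1.052 = 1239 mol/min.
N₂ fed = 1239 × 79/21 = 4662 mol/min.
Fuel reacted = 0.994 × 589 → ξ = 585.5 mol/min.
Outlet (n = n₀ + ν ξ):
  CH₄: 589 − 1(585.5) = 3.534
  O₂: 1239 − 2(585.5) = 68.32
  N₂: 4662 (inert)
  CO₂: 0 + 1(585.5) = 585.5
  H₂O: 0 + 2(585.5) = 1171
Dry total = 5319 mol/min; y_N₂ (dry) = 4662 / 5319 = 0.8764.

0.876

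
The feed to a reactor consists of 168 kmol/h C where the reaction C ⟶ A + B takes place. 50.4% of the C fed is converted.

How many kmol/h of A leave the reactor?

84.7 kmol/h

C reacted = 0.504 × 168 = 84.67 kmol/h; ν_C = −1, so ξ = 84.67/1 = 84.67 kmol/h.
Outlet amounts (n = n₀ + ν ξ):
  C: 168 − 1(84.67) = 83.33
  A: 0 + 1(84.67) = 84.67
  B: 0 + 1(84.67) = 84.67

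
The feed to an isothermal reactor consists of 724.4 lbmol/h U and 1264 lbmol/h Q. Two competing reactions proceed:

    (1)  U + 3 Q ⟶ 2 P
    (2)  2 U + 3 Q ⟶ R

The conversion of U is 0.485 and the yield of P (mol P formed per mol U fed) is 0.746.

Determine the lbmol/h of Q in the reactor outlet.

Yield of P: 2ξ₁ / 724.4 = 0.746 → ξ₁ = 270.2 lbmol/h.
Conversion of U: 1ξ₁ + 2ξ₂ = 0.485 × 724.4 = 351.3 → ξ₂ = 40.57 lbmol/h.
Outlet amounts (n = n₀ + Σ ν·ξ):
  U: 724.4 − 1(270.2) − 2(40.57) = 373.1
  Q: 1264 − 3(270.2) − 3(40.57) = 331.7
  P: 0 + 2(270.2) = 540.4
  R: 0 + 1(40.57) = 40.57

332 lbmol/h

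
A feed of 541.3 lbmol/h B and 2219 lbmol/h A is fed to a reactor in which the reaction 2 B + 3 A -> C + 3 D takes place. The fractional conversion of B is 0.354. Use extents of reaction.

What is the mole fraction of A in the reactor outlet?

B reacted = 0.354 × 541.3 = 191.6 lbmol/h; ν_B = −2, so ξ = 191.6/2 = 95.81 lbmol/h.
Outlet amounts (n = n₀ + ν ξ):
  B: 541.3 − 2(95.81) = 349.7
  A: 2219 − 3(95.81) = 1932
  C: 0 + 1(95.81) = 95.81
  D: 0 + 3(95.81) = 287.4
Total out = 2664 lbmol/h; y_A = 1932 / 2664 = 0.7249.

0.725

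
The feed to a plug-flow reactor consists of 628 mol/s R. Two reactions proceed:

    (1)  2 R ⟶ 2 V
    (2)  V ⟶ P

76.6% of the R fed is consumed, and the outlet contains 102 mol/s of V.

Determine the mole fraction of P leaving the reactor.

0.604

Conversion of R: R consumed = 2ξ₁ = 0.766 × 628 → ξ₁ = 240.5 mol/s.
V balance: n_V = 0 + 2ξ₁ − 1ξ₂ = 102 → ξ₂ = (2·240.5 − 102)/1 = 379 mol/s.
Outlet amounts (n = n₀ + Σ ν·ξ):
  R: 628 − 2(240.5) = 147
  V: 0 + 2(240.5) − 1(379) = 102
  P: 0 + 1(379) = 379
Total out = 628 mol/s; y_P = 379 / 628 = 0.6036.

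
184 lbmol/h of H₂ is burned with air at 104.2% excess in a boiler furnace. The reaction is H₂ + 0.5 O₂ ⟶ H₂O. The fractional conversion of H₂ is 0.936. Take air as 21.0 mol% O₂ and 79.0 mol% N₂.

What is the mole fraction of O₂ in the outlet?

Stoichiometric O₂ = 0.5 × 184 = 92 lbmol/h; O₂ fed = 92 × 2.042 = 187.9 lbmol/h.
N₂ fed = 187.9 × 79/21 = 706.7 lbmol/h.
Fuel reacted = 0.936 × 184 → ξ = 172.2 lbmol/h.
Outlet (n = n₀ + ν ξ):
  H₂: 184 − 1(172.2) = 11.78
  O₂: 187.9 − 0.5(172.2) = 101.8
  N₂: 706.7 (inert)
  H₂O: 0 + 1(172.2) = 172.2
Total out = 992.5 lbmol/h; y_O₂ = 101.8 / 992.5 = 0.1025.

0.103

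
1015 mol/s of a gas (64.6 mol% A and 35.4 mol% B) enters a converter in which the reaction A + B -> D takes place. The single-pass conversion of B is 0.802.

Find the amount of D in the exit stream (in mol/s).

288 mol/s

B reacted = 0.802 × 359.3 = 288.2 mol/s; ν_B = −1, so ξ = 288.2/1 = 288.2 mol/s.
Outlet amounts (n = n₀ + ν ξ):
  A: 655.7 − 1(288.2) = 367.5
  B: 359.3 − 1(288.2) = 71.14
  D: 0 + 1(288.2) = 288.2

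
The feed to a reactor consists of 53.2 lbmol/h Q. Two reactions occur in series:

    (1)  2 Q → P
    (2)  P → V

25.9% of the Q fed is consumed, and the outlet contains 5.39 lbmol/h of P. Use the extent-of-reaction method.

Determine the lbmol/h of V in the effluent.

1.5 lbmol/h

Conversion of Q: Q consumed = 2ξ₁ = 0.259 × 53.2 → ξ₁ = 6.889 lbmol/h.
P balance: n_P = 0 + 1ξ₁ − 1ξ₂ = 5.39 → ξ₂ = (1·6.889 − 5.39)/1 = 1.499 lbmol/h.
Outlet amounts (n = n₀ + Σ ν·ξ):
  Q: 53.2 − 2(6.889) = 39.42
  P: 0 + 1(6.889) − 1(1.499) = 5.39
  V: 0 + 1(1.499) = 1.499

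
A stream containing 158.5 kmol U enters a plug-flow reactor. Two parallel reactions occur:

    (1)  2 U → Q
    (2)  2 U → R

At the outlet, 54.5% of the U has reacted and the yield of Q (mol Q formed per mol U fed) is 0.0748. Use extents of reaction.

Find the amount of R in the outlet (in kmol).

31.3 kmol

Yield of Q: 1ξ₁ / 158.5 = 0.0748 → ξ₁ = 11.86 kmol.
Conversion of U: 2ξ₁ + 2ξ₂ = 0.545 × 158.5 = 86.38 → ξ₂ = 31.34 kmol.
Outlet amounts (n = n₀ + Σ ν·ξ):
  U: 158.5 − 2(11.86) − 2(31.34) = 72.12
  Q: 0 + 1(11.86) = 11.86
  R: 0 + 1(31.34) = 31.34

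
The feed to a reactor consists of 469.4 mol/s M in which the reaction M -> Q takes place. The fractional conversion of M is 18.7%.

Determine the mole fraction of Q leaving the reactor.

M reacted = 0.187 × 469.4 = 87.78 mol/s; ν_M = −1, so ξ = 87.78/1 = 87.78 mol/s.
Outlet amounts (n = n₀ + ν ξ):
  M: 469.4 − 1(87.78) = 381.6
  Q: 0 + 1(87.78) = 87.78
Total out = 469.4 mol/s; y_Q = 87.78 / 469.4 = 0.187.

0.187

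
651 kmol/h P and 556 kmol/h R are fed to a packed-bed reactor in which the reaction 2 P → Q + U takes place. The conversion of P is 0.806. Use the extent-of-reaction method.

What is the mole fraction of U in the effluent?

P reacted = 0.806 × 651 = 524.7 kmol/h; ν_P = −2, so ξ = 524.7/2 = 262.4 kmol/h.
Outlet amounts (n = n₀ + ν ξ):
  P: 651 − 2(262.4) = 126.3
  Q: 0 + 1(262.4) = 262.4
  U: 0 + 1(262.4) = 262.4
  R: 556 (inert)
Total out = 1207 kmol/h; y_U = 262.4 / 1207 = 0.2174.

0.217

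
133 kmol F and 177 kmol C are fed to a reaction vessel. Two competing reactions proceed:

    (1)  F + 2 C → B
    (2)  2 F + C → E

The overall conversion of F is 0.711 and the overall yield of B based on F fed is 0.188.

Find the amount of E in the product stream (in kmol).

34.8 kmol

Yield of B: 1ξ₁ / 133 = 0.188 → ξ₁ = 25 kmol.
Conversion of F: 1ξ₁ + 2ξ₂ = 0.711 × 133 = 94.56 → ξ₂ = 34.78 kmol.
Outlet amounts (n = n₀ + Σ ν·ξ):
  F: 133 − 1(25) − 2(34.78) = 38.44
  C: 177 − 2(25) − 1(34.78) = 92.21
  B: 0 + 1(25) = 25
  E: 0 + 1(34.78) = 34.78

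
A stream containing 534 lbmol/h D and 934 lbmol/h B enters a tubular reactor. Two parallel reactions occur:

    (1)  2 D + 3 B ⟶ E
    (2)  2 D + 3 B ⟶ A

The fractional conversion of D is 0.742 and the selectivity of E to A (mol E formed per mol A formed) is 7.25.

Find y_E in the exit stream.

0.258

Conversion of D: D consumed = 0.742 × 534 = 396.2 lbmol/h = 2ξ₁ + 2ξ₂.
Selectivity: 1ξ₁ / (1ξ₂) = 7.25 → ξ₁ = 7.25 ξ₂.
Substitute: (2·7.25 + 2) ξ₂ = 396.2 → ξ₂ = 24.01 lbmol/h, ξ₁ = 174.1 lbmol/h.
Outlet amounts (n = n₀ + Σ ν·ξ):
  D: 534 − 2(174.1) − 2(24.01) = 137.8
  B: 934 − 3(174.1) − 3(24.01) = 339.7
  E: 0 + 1(174.1) = 174.1
  A: 0 + 1(24.01) = 24.01
Total out = 675.5 lbmol/h; y_E = 174.1 / 675.5 = 0.2577.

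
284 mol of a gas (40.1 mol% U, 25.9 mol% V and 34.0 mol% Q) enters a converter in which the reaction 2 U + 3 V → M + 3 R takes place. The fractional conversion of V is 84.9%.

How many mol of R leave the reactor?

V reacted = 0.849 × 73.56 = 62.45 mol; ν_V = −3, so ξ = 62.45/3 = 20.82 mol.
Outlet amounts (n = n₀ + ν ξ):
  U: 113.9 − 2(20.82) = 72.25
  V: 73.56 − 3(20.82) = 11.11
  M: 0 + 1(20.82) = 20.82
  R: 0 + 3(20.82) = 62.45
  Q: 96.56 (inert)

62.4 mol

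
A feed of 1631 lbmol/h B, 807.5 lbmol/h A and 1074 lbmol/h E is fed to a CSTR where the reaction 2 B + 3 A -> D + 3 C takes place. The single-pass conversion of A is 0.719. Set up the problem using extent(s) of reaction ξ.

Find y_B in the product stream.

A reacted = 0.719 × 807.5 = 580.6 lbmol/h; ν_A = −3, so ξ = 580.6/3 = 193.5 lbmol/h.
Outlet amounts (n = n₀ + ν ξ):
  B: 1631 − 2(193.5) = 1244
  A: 807.5 − 3(193.5) = 226.9
  D: 0 + 1(193.5) = 193.5
  C: 0 + 3(193.5) = 580.6
  E: 1074 (inert)
Total out = 3319 lbmol/h; y_B = 1244 / 3319 = 0.3748.

0.375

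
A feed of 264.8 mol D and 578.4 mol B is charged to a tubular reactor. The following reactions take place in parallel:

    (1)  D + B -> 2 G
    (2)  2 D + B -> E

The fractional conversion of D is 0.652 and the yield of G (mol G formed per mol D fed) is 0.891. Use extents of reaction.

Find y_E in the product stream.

0.0347

Yield of G: 2ξ₁ / 264.8 = 0.891 → ξ₁ = 118 mol.
Conversion of D: 1ξ₁ + 2ξ₂ = 0.652 × 264.8 = 172.6 → ξ₂ = 27.34 mol.
Outlet amounts (n = n₀ + Σ ν·ξ):
  D: 264.8 − 1(118) − 2(27.34) = 92.15
  B: 578.4 − 1(118) − 1(27.34) = 433.1
  G: 0 + 2(118) = 235.9
  E: 0 + 1(27.34) = 27.34
Total out = 788.5 mol; y_E = 27.34 / 788.5 = 0.03467.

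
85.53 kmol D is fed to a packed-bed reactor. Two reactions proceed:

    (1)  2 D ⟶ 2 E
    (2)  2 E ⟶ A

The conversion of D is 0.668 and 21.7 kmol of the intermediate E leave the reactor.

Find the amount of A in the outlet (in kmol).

Conversion of D: D consumed = 2ξ₁ = 0.668 × 85.53 → ξ₁ = 28.57 kmol.
E balance: n_E = 0 + 2ξ₁ − 2ξ₂ = 21.7 → ξ₂ = (2·28.57 − 21.7)/2 = 17.72 kmol.
Outlet amounts (n = n₀ + Σ ν·ξ):
  D: 85.53 − 2(28.57) = 28.4
  E: 0 + 2(28.57) − 2(17.72) = 21.7
  A: 0 + 1(17.72) = 17.72

17.7 kmol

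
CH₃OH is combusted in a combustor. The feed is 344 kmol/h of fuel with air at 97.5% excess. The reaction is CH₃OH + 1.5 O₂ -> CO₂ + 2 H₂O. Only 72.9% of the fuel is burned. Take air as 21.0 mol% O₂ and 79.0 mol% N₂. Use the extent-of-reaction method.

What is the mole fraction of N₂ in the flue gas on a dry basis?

0.795

Stoichiometric O₂ = 1.5 × 344 = 516 kmol/h; O₂ fed = 516 × 1.975 = 1019 kmol/h.
N₂ fed = 1019 × 79/21 = 3834 kmol/h.
Fuel reacted = 0.729 × 344 → ξ = 250.8 kmol/h.
Outlet (n = n₀ + ν ξ):
  CH₃OH: 344 − 1(250.8) = 93.22
  O₂: 1019 − 1.5(250.8) = 642.9
  N₂: 3834 (inert)
  CO₂: 0 + 1(250.8) = 250.8
  H₂O: 0 + 2(250.8) = 501.6
Dry total = 4821 kmol/h; y_N₂ (dry) = 3834 / 4821 = 0.7953.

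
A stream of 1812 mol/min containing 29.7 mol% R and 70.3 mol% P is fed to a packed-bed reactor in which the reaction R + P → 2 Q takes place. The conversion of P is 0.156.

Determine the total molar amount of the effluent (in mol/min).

P reacted = 0.156 × 1274 = 198.7 mol/min; ν_P = −1, so ξ = 198.7/1 = 198.7 mol/min.
Outlet amounts (n = n₀ + ν ξ):
  R: 538.2 − 1(198.7) = 339.4
  P: 1274 − 1(198.7) = 1075
  Q: 0 + 2(198.7) = 397.4
Total out = 339.4 + 1075 + 397.4 = 1812 mol/min.

1810 mol/min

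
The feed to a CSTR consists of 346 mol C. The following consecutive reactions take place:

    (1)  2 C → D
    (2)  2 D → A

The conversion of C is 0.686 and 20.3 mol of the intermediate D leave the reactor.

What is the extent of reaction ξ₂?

ξ₂ = 49.2 mol

Conversion of C: C consumed = 2ξ₁ = 0.686 × 346 → ξ₁ = 118.7 mol.
D balance: n_D = 0 + 1ξ₁ − 2ξ₂ = 20.3 → ξ₂ = (1·118.7 − 20.3)/2 = 49.19 mol.
Outlet amounts (n = n₀ + Σ ν·ξ):
  C: 346 − 2(118.7) = 108.6
  D: 0 + 1(118.7) − 2(49.19) = 20.3
  A: 0 + 1(49.19) = 49.19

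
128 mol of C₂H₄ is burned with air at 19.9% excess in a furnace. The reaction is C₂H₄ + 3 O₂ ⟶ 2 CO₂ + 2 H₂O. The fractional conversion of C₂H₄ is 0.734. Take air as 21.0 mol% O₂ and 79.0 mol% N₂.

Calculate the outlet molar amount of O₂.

179 mol

Stoichiometric O₂ = 3 × 128 = 384 mol; O₂ fed = 384 × 1.199 = 460.4 mol.
N₂ fed = 460.4 × 79/21 = 1732 mol.
Fuel reacted = 0.734 × 128 → ξ = 93.95 mol.
Outlet (n = n₀ + ν ξ):
  C₂H₄: 128 − 1(93.95) = 34.05
  O₂: 460.4 − 3(93.95) = 178.6
  N₂: 1732 (inert)
  CO₂: 0 + 2(93.95) = 187.9
  H₂O: 0 + 2(93.95) = 187.9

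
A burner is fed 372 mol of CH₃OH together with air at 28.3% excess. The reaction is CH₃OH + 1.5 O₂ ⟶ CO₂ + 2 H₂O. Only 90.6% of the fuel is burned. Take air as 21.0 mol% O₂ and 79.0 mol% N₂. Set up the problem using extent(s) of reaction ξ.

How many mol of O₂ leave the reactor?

210 mol

Stoichiometric O₂ = 1.5 × 372 = 558 mol; O₂ fed = 558 × 1.283 = 715.9 mol.
N₂ fed = 715.9 × 79/21 = 2693 mol.
Fuel reacted = 0.906 × 372 → ξ = 337 mol.
Outlet (n = n₀ + ν ξ):
  CH₃OH: 372 − 1(337) = 34.97
  O₂: 715.9 − 1.5(337) = 210.4
  N₂: 2693 (inert)
  CO₂: 0 + 1(337) = 337
  H₂O: 0 + 2(337) = 674.1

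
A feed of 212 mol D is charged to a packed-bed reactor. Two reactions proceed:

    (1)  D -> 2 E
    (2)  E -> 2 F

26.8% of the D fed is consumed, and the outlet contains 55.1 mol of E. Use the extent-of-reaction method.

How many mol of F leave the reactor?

Conversion of D: D consumed = 1ξ₁ = 0.268 × 212 → ξ₁ = 56.82 mol.
E balance: n_E = 0 + 2ξ₁ − 1ξ₂ = 55.1 → ξ₂ = (2·56.82 − 55.1)/1 = 58.53 mol.
Outlet amounts (n = n₀ + Σ ν·ξ):
  D: 212 − 1(56.82) = 155.2
  E: 0 + 2(56.82) − 1(58.53) = 55.1
  F: 0 + 2(58.53) = 117.1

117 mol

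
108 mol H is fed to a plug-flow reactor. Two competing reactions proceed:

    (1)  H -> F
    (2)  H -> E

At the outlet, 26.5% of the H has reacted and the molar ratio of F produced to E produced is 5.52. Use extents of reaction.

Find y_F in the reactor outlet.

0.224

Conversion of H: H consumed = 0.265 × 108 = 28.62 mol = 1ξ₁ + 1ξ₂.
Selectivity: 1ξ₁ / (1ξ₂) = 5.52 → ξ₁ = 5.52 ξ₂.
Substitute: (1·5.52 + 1) ξ₂ = 28.62 → ξ₂ = 4.39 mol, ξ₁ = 24.23 mol.
Outlet amounts (n = n₀ + Σ ν·ξ):
  H: 108 − 1(24.23) − 1(4.39) = 79.38
  F: 0 + 1(24.23) = 24.23
  E: 0 + 1(4.39) = 4.39
Total out = 108 mol; y_F = 24.23 / 108 = 0.2244.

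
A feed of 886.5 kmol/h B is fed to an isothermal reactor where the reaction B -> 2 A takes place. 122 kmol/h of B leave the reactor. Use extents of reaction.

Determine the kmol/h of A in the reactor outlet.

For B: n = n₀ − 1ξ → 122 = 886.5 − 1ξ, giving ξ = 764.5 kmol/h.
Outlet amounts (n = n₀ + ν ξ):
  B: 886.5 − 1(764.5) = 122
  A: 0 + 2(764.5) = 1529

1530 kmol/h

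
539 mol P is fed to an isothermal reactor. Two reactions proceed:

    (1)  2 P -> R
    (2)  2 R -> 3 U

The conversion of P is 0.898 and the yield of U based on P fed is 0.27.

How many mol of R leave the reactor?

Conversion of P: P consumed = 2ξ₁ = 0.898 × 539 → ξ₁ = 242 mol.
Yield of U: 3ξ₂ / 539 = 0.27 → ξ₂ = 48.51 mol.
Outlet amounts (n = n₀ + Σ ν·ξ):
  P: 539 − 2(242) = 54.98
  R: 0 + 1(242) − 2(48.51) = 145
  U: 0 + 3(48.51) = 145.5

145 mol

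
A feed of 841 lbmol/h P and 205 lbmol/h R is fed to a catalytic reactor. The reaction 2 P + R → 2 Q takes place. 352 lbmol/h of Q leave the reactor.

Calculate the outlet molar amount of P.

For Q: n = n₀ + 2ξ → 352 = 0 + 2ξ, giving ξ = 176 lbmol/h.
Outlet amounts (n = n₀ + ν ξ):
  P: 841 − 2(176) = 489
  R: 205 − 1(176) = 29
  Q: 0 + 2(176) = 352

489 lbmol/h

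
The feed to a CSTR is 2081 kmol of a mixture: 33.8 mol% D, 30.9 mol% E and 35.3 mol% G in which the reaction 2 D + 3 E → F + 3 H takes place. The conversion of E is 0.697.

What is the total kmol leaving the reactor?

E reacted = 0.697 × 643 = 448.2 kmol; ν_E = −3, so ξ = 448.2/3 = 149.4 kmol.
Outlet amounts (n = n₀ + ν ξ):
  D: 703.4 − 2(149.4) = 404.6
  E: 643 − 3(149.4) = 194.8
  F: 0 + 1(149.4) = 149.4
  H: 0 + 3(149.4) = 448.2
  G: 734.6 (inert)
Total out = 404.6 + 194.8 + 149.4 + 448.2 + 734.6 = 1932 kmol.

1930 kmol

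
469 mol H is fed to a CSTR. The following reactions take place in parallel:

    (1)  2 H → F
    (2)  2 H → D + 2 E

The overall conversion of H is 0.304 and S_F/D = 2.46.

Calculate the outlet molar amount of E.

Conversion of H: H consumed = 0.304 × 469 = 142.6 mol = 2ξ₁ + 2ξ₂.
Selectivity: 1ξ₁ / (1ξ₂) = 2.46 → ξ₁ = 2.46 ξ₂.
Substitute: (2·2.46 + 2) ξ₂ = 142.6 → ξ₂ = 20.6 mol, ξ₁ = 50.68 mol.
Outlet amounts (n = n₀ + Σ ν·ξ):
  H: 469 − 2(50.68) − 2(20.6) = 326.4
  F: 0 + 1(50.68) = 50.68
  D: 0 + 1(20.6) = 20.6
  E: 0 + 2(20.6) = 41.21

41.2 mol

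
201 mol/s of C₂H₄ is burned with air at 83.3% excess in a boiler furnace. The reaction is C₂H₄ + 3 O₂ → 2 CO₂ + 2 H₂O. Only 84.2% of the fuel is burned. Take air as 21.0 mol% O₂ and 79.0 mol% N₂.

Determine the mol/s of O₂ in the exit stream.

Stoichiometric O₂ = 3 × 201 = 603 mol/s; O₂ fed = 603 × 1.833 = 1105 mol/s.
N₂ fed = 1105 × 79/21 = 4158 mol/s.
Fuel reacted = 0.842 × 201 → ξ = 169.2 mol/s.
Outlet (n = n₀ + ν ξ):
  C₂H₄: 201 − 1(169.2) = 31.76
  O₂: 1105 − 3(169.2) = 597.6
  N₂: 4158 (inert)
  CO₂: 0 + 2(169.2) = 338.5
  H₂O: 0 + 2(169.2) = 338.5

598 mol/s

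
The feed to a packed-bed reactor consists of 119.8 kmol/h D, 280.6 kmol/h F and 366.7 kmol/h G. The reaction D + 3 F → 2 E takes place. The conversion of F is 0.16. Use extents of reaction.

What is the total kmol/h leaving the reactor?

737 kmol/h

F reacted = 0.16 × 280.6 = 44.9 kmol/h; ν_F = −3, so ξ = 44.9/3 = 14.97 kmol/h.
Outlet amounts (n = n₀ + ν ξ):
  D: 119.8 − 1(14.97) = 104.8
  F: 280.6 − 3(14.97) = 235.7
  E: 0 + 2(14.97) = 29.93
  G: 366.7 (inert)
Total out = 104.8 + 235.7 + 29.93 + 366.7 = 737.2 kmol/h.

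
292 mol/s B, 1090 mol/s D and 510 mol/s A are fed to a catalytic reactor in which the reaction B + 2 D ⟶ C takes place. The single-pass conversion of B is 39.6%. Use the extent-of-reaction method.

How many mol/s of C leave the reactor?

B reacted = 0.396 × 292 = 115.6 mol/s; ν_B = −1, so ξ = 115.6/1 = 115.6 mol/s.
Outlet amounts (n = n₀ + ν ξ):
  B: 292 − 1(115.6) = 176.4
  D: 1090 − 2(115.6) = 858.7
  C: 0 + 1(115.6) = 115.6
  A: 510 (inert)

116 mol/s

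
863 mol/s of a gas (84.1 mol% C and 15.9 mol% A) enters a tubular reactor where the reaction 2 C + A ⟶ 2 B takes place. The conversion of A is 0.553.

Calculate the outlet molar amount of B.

152 mol/s

A reacted = 0.553 × 137.2 = 75.88 mol/s; ν_A = −1, so ξ = 75.88/1 = 75.88 mol/s.
Outlet amounts (n = n₀ + ν ξ):
  C: 725.8 − 2(75.88) = 574
  A: 137.2 − 1(75.88) = 61.34
  B: 0 + 2(75.88) = 151.8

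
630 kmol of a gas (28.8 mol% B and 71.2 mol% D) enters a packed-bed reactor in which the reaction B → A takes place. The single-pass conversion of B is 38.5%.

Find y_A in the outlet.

0.111

B reacted = 0.385 × 181.4 = 69.85 kmol; ν_B = −1, so ξ = 69.85/1 = 69.85 kmol.
Outlet amounts (n = n₀ + ν ξ):
  B: 181.4 − 1(69.85) = 111.6
  A: 0 + 1(69.85) = 69.85
  D: 448.6 (inert)
Total out = 630 kmol; y_A = 69.85 / 630 = 0.1109.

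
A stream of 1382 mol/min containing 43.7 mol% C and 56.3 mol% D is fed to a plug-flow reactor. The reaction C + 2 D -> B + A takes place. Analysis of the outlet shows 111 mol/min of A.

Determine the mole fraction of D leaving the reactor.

For A: n = n₀ + 1ξ → 111 = 0 + 1ξ, giving ξ = 111 mol/min.
Outlet amounts (n = n₀ + ν ξ):
  C: 603.9 − 1(111) = 492.9
  D: 778.1 − 2(111) = 556.1
  B: 0 + 1(111) = 111
  A: 0 + 1(111) = 111
Total out = 1271 mol/min; y_D = 556.1 / 1271 = 0.4375.

0.438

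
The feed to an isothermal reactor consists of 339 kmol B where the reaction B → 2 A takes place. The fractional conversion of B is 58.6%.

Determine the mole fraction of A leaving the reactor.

0.739

B reacted = 0.586 × 339 = 198.7 kmol; ν_B = −1, so ξ = 198.7/1 = 198.7 kmol.
Outlet amounts (n = n₀ + ν ξ):
  B: 339 − 1(198.7) = 140.3
  A: 0 + 2(198.7) = 397.3
Total out = 537.7 kmol; y_A = 397.3 / 537.7 = 0.739.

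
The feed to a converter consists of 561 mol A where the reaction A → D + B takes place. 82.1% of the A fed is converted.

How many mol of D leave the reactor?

A reacted = 0.821 × 561 = 460.6 mol; ν_A = −1, so ξ = 460.6/1 = 460.6 mol.
Outlet amounts (n = n₀ + ν ξ):
  A: 561 − 1(460.6) = 100.4
  D: 0 + 1(460.6) = 460.6
  B: 0 + 1(460.6) = 460.6

461 mol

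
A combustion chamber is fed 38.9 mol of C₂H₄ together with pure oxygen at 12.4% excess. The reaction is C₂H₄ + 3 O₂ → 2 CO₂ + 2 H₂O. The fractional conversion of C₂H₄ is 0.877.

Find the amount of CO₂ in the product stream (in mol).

Stoichiometric O₂ = 3 × 38.9 = 116.7 mol; O₂ fed = 116.7 × 1.124 = 131.2 mol.
Fuel reacted = 0.877 × 38.9 → ξ = 34.12 mol.
Outlet (n = n₀ + ν ξ):
  C₂H₄: 38.9 − 1(34.12) = 4.785
  O₂: 131.2 − 3(34.12) = 28.82
  CO₂: 0 + 2(34.12) = 68.23
  H₂O: 0 + 2(34.12) = 68.23

68.2 mol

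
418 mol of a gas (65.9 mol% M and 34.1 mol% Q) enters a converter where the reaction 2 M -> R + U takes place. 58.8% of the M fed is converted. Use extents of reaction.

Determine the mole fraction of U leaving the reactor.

M reacted = 0.588 × 275.5 = 162 mol; ν_M = −2, so ξ = 162/2 = 80.99 mol.
Outlet amounts (n = n₀ + ν ξ):
  M: 275.5 − 2(80.99) = 113.5
  R: 0 + 1(80.99) = 80.99
  U: 0 + 1(80.99) = 80.99
  Q: 142.5 (inert)
Total out = 418 mol; y_U = 80.99 / 418 = 0.1937.

0.194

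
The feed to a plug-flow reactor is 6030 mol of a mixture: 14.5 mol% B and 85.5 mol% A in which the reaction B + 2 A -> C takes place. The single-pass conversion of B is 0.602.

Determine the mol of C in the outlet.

526 mol

B reacted = 0.602 × 874.4 = 526.4 mol; ν_B = −1, so ξ = 526.4/1 = 526.4 mol.
Outlet amounts (n = n₀ + ν ξ):
  B: 874.4 − 1(526.4) = 348
  A: 5156 − 2(526.4) = 4103
  C: 0 + 1(526.4) = 526.4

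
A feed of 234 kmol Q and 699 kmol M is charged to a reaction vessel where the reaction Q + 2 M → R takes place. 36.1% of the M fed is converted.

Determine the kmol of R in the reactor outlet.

M reacted = 0.361 × 699 = 252.3 kmol; ν_M = −2, so ξ = 252.3/2 = 126.2 kmol.
Outlet amounts (n = n₀ + ν ξ):
  Q: 234 − 1(126.2) = 107.8
  M: 699 − 2(126.2) = 446.7
  R: 0 + 1(126.2) = 126.2

126 kmol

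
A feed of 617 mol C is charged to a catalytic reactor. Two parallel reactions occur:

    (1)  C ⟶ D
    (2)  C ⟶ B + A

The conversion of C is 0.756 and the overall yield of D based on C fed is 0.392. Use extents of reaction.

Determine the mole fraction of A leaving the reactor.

0.267

Yield of D: 1ξ₁ / 617 = 0.392 → ξ₁ = 241.9 mol.
Conversion of C: 1ξ₁ + 1ξ₂ = 0.756 × 617 = 466.5 → ξ₂ = 224.6 mol.
Outlet amounts (n = n₀ + Σ ν·ξ):
  C: 617 − 1(241.9) − 1(224.6) = 150.5
  D: 0 + 1(241.9) = 241.9
  B: 0 + 1(224.6) = 224.6
  A: 0 + 1(224.6) = 224.6
Total out = 841.6 mol; y_A = 224.6 / 841.6 = 0.2669.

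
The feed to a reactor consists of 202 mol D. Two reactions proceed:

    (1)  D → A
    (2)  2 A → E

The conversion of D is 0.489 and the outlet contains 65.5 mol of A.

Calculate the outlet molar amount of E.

16.6 mol

Conversion of D: D consumed = 1ξ₁ = 0.489 × 202 → ξ₁ = 98.78 mol.
A balance: n_A = 0 + 1ξ₁ − 2ξ₂ = 65.5 → ξ₂ = (1·98.78 − 65.5)/2 = 16.64 mol.
Outlet amounts (n = n₀ + Σ ν·ξ):
  D: 202 − 1(98.78) = 103.2
  A: 0 + 1(98.78) − 2(16.64) = 65.5
  E: 0 + 1(16.64) = 16.64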